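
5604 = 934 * 6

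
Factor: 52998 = 2^1*3^1*11^2 * 73^1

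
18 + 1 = 19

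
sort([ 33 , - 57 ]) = [ - 57, 33]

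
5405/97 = 5405/97 = 55.72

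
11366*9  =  102294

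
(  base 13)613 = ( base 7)3001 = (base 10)1030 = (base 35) tf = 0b10000000110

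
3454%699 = 658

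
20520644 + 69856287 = 90376931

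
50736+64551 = 115287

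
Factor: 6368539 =23^1*409^1*677^1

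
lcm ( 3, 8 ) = 24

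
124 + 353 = 477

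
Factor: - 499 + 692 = 193^1= 193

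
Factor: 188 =2^2*47^1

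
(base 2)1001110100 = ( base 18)1gg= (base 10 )628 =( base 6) 2524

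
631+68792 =69423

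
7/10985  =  7/10985 = 0.00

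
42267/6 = 7044 + 1/2 =7044.50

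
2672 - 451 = 2221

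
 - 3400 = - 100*34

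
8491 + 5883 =14374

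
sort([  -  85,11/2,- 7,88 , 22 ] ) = [- 85, - 7,11/2,22,88] 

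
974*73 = 71102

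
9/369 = 1/41= 0.02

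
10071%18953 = 10071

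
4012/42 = 95  +  11/21= 95.52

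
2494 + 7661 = 10155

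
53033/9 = 53033/9 = 5892.56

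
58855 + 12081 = 70936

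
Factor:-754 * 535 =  - 2^1*5^1*13^1*29^1*107^1 = - 403390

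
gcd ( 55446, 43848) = 6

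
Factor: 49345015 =5^1*9869003^1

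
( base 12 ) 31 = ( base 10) 37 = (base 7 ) 52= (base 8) 45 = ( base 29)18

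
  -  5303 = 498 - 5801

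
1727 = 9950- 8223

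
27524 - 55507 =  - 27983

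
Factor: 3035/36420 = 1/12 = 2^(-2)*3^ (  -  1)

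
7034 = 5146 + 1888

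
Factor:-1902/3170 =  - 3/5 = - 3^1 * 5^( - 1)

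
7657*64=490048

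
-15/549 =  - 1 + 178/183 = - 0.03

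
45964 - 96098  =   - 50134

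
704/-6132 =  - 1 + 1357/1533 =- 0.11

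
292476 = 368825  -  76349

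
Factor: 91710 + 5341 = 37^1*43^1*61^1= 97051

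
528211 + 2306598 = 2834809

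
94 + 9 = 103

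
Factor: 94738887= 3^2 * 47^1* 223969^1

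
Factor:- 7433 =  - 7433^1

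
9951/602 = 9951/602 = 16.53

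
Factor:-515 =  - 5^1*103^1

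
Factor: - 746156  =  -2^2 *167^1 *1117^1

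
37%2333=37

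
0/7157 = 0 = 0.00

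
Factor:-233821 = -7^1*33403^1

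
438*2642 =1157196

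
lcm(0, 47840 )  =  0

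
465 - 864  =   - 399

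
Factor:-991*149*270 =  - 39867930 = - 2^1 * 3^3*5^1*149^1 * 991^1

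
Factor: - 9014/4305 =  - 2^1*3^( - 1)  *  5^( - 1)*7^( - 1)*41^( - 1)*4507^1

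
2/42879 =2/42879 = 0.00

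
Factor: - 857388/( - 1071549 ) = 285796/357183  =  2^2*3^( - 3 )*7^1 * 59^1*173^1*13229^( - 1)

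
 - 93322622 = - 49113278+  -  44209344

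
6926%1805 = 1511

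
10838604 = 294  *36866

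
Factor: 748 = 2^2*11^1*17^1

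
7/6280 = 7/6280 = 0.00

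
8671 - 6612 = 2059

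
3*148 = 444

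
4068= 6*678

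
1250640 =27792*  45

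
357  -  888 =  - 531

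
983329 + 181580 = 1164909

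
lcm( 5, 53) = 265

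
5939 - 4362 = 1577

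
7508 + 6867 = 14375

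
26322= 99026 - 72704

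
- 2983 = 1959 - 4942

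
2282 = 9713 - 7431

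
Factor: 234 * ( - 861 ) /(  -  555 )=67158/185 = 2^1*3^2 * 5^ ( - 1 ) * 7^1 * 13^1*37^( - 1)*  41^1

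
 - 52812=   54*(-978) 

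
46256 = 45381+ 875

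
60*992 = 59520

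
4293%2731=1562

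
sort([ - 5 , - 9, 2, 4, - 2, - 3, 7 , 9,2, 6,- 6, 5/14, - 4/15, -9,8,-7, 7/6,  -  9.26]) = [ - 9.26,  -  9,-9,-7,-6, - 5,-3,-2, - 4/15,5/14, 7/6, 2, 2 , 4, 6, 7, 8, 9 ] 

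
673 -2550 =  - 1877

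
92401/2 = 92401/2  =  46200.50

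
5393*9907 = 53428451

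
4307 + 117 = 4424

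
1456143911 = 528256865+927887046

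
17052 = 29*588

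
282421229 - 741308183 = - 458886954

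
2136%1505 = 631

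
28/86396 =7/21599 = 0.00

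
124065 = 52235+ 71830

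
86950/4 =43475/2 = 21737.50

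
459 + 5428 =5887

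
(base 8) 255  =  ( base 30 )5N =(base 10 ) 173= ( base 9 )212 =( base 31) 5I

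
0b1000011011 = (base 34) FT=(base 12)38b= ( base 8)1033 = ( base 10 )539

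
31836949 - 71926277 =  - 40089328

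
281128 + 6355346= 6636474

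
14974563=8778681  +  6195882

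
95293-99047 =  - 3754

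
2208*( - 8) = - 17664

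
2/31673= 2/31673 = 0.00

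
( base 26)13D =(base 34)mj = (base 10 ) 767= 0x2ff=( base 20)1I7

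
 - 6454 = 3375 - 9829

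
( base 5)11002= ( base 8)1360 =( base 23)19g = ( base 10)752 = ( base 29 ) pr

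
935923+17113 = 953036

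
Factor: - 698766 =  - 2^1*  3^1 * 116461^1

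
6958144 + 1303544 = 8261688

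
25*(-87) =-2175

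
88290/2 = 44145 = 44145.00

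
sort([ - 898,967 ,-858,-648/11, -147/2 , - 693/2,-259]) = [ - 898,-858 , - 693/2, - 259, - 147/2,-648/11,  967] 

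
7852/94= 3926/47  =  83.53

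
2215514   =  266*8329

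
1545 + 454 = 1999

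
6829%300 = 229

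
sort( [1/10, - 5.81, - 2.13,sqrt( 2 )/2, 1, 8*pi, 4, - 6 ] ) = [ - 6, - 5.81, - 2.13, 1/10, sqrt( 2)/2, 1,4,8 *pi ] 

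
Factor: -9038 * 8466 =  - 76515708 = - 2^2*3^1*17^1*83^1 * 4519^1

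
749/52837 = 749/52837 = 0.01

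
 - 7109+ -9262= - 16371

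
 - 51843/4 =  - 12961 + 1/4 = - 12960.75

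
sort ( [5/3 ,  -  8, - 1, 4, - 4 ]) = [-8, -4,-1,  5/3, 4] 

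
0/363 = 0  =  0.00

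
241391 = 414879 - 173488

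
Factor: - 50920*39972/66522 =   -  2^4*5^1*19^1*67^1 * 3331^1*11087^( -1) = -339229040/11087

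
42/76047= 14/25349=   0.00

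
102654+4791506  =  4894160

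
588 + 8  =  596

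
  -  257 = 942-1199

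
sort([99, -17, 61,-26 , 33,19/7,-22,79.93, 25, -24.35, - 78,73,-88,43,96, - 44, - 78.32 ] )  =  [-88,-78.32, - 78, -44, - 26,-24.35,-22,-17,19/7,  25,33,43,61,73,  79.93,96,99] 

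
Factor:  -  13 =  - 13^1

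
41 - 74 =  - 33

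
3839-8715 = -4876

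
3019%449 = 325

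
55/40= 1 + 3/8 = 1.38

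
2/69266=1/34633 = 0.00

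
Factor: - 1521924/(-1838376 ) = 2^(  -  1)*3^( - 3)*2837^(  -  1 )*126827^1=   126827/153198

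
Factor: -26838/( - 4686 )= 63/11 = 3^2*7^1*11^( - 1) 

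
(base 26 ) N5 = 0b1001011011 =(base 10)603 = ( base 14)311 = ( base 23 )135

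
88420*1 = 88420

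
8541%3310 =1921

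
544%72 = 40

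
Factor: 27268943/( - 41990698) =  - 2^(-1)*13^1*2097611^1*20995349^ ( - 1 ) 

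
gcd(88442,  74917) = 1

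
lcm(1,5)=5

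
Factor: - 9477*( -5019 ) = 3^7*7^1*13^1*239^1 =47565063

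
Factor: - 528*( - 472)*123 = 2^7*3^2 * 11^1*41^1*59^1 = 30653568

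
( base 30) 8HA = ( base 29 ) 956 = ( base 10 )7720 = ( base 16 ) 1e28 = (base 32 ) 7H8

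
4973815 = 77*64595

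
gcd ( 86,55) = 1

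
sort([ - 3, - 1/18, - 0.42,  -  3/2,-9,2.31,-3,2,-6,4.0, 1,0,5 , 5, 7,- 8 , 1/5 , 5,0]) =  [ - 9,-8,-6,- 3,-3,-3/2,- 0.42, - 1/18,0 , 0, 1/5 , 1, 2, 2.31, 4.0, 5, 5,  5,7 ] 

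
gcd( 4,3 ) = 1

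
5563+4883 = 10446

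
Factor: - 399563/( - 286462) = 2^( - 1)*11^(-1 )*29^( - 1 )*37^1*449^( - 1 )*10799^1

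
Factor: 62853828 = 2^2 *3^1*17^1 * 308107^1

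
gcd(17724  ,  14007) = 21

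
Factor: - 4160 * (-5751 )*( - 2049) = -2^6*3^5*5^1  *  13^1*71^1 * 683^1 = -49020603840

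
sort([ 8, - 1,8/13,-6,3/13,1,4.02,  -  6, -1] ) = [ -6, - 6,  -  1, - 1, 3/13, 8/13,1,  4.02,  8 ]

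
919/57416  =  919/57416=0.02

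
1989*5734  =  11404926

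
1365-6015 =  - 4650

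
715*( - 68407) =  - 48911005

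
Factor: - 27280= - 2^4*5^1*11^1 * 31^1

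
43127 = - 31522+74649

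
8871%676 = 83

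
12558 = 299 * 42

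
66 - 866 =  - 800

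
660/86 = 330/43  =  7.67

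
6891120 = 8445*816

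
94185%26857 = 13614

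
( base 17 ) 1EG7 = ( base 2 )10010000010110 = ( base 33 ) 8FV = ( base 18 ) 1A94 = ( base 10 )9238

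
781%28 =25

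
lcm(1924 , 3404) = 44252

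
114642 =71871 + 42771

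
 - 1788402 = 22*( - 81291)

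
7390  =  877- - 6513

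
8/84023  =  8/84023  =  0.00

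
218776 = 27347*8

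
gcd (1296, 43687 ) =1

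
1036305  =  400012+636293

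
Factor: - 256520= - 2^3 * 5^1*11^2*53^1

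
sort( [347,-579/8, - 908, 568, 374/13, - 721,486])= [ - 908, -721, - 579/8, 374/13, 347 , 486, 568 ]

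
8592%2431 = 1299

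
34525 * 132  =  4557300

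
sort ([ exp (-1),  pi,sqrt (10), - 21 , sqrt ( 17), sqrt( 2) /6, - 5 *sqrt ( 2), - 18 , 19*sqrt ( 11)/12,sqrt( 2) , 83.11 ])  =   [ - 21,  -  18, - 5 *sqrt (2), sqrt( 2 )/6, exp(  -  1), sqrt(2),  pi, sqrt( 10 ), sqrt(17),19*  sqrt(11) /12, 83.11 ]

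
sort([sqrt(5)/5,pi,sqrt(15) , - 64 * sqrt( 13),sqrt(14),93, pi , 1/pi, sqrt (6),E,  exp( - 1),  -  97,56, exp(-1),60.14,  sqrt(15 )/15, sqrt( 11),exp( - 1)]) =[  -  64*sqrt( 13), - 97,sqrt( 15)/15, 1/pi,exp(  -  1 ), exp(-1),exp(  -  1 ) , sqrt( 5)/5,sqrt(6),  E , pi,pi,sqrt ( 11),sqrt ( 14 ),sqrt(15) , 56,60.14, 93 ]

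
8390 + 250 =8640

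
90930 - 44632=46298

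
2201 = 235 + 1966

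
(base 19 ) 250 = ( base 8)1461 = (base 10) 817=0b1100110001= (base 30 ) R7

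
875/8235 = 175/1647 = 0.11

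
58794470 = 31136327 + 27658143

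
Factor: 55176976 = 2^4*3448561^1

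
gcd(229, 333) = 1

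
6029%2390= 1249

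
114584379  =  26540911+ 88043468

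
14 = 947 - 933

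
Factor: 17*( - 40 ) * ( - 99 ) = 67320 = 2^3*3^2*5^1*11^1*17^1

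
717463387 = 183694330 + 533769057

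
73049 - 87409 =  - 14360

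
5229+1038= 6267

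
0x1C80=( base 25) BGL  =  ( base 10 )7296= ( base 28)98G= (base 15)2266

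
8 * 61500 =492000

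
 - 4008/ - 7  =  4008/7=572.57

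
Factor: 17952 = 2^5 * 3^1 * 11^1*17^1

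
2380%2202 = 178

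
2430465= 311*7815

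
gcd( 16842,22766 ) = 2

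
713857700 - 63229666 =650628034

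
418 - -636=1054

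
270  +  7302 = 7572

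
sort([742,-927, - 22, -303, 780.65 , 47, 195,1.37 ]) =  [ - 927, - 303, - 22 , 1.37,47 , 195,742, 780.65 ] 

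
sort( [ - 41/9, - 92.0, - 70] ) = [ - 92.0, - 70 , - 41/9] 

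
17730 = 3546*5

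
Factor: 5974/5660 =2987/2830 = 2^ ( - 1)*5^( - 1)*29^1*103^1*283^ (- 1)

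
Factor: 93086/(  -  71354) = -46543/35677 = - 7^1 * 61^1*109^1*35677^(-1)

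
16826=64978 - 48152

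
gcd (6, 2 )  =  2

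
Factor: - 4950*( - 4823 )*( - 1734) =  - 2^2*3^3*5^2*7^1*11^1*13^1*17^2*53^1= - 41397255900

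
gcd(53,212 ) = 53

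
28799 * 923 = 26581477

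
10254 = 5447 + 4807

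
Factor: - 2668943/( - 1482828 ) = 2^(-2)*3^( - 1)*23^1  *29^( - 1 )*4261^( - 1)*116041^1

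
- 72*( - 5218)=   375696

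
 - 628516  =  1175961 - 1804477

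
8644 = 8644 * 1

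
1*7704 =7704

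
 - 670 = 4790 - 5460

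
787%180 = 67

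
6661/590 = 6661/590=11.29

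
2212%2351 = 2212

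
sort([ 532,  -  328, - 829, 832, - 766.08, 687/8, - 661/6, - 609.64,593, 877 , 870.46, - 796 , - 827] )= [ - 829, - 827, -796,-766.08, - 609.64,- 328, - 661/6, 687/8 , 532, 593,832, 870.46,877]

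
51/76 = 51/76 = 0.67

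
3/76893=1/25631=0.00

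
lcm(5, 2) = 10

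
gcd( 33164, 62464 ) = 4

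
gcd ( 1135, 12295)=5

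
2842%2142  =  700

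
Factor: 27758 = 2^1*13879^1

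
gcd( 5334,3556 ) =1778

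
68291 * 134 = 9150994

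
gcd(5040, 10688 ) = 16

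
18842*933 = 17579586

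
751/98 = 7+65/98 = 7.66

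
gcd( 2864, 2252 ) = 4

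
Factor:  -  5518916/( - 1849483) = 2^2*13^1*211^1 * 503^1*1849483^( - 1)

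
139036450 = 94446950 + 44589500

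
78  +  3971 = 4049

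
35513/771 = 35513/771=46.06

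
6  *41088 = 246528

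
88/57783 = 8/5253 = 0.00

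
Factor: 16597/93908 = 2^( - 2)*7^1 * 17^( - 1)*1381^( - 1)*2371^1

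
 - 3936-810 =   -  4746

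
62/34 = 1 +14/17 = 1.82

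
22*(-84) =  - 1848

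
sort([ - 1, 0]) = [ - 1, 0 ]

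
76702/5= 76702/5  =  15340.40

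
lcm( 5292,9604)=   259308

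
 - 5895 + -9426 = -15321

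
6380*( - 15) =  - 95700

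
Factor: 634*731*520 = 2^4*5^1 *13^1*17^1*43^1*317^1  =  240996080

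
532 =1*532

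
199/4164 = 199/4164=0.05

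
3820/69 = 3820/69 =55.36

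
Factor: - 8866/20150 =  - 5^ ( - 2 )*11^1  =  - 11/25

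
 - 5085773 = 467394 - 5553167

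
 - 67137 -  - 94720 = 27583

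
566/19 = 566/19  =  29.79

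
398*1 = 398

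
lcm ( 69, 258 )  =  5934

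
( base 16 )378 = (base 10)888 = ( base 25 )1AD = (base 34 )Q4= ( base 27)15O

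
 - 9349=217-9566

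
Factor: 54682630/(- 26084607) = - 2^1*3^( - 1)*5^1*5468263^1*8694869^( - 1)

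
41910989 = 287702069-245791080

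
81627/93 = 877  +  22/31 = 877.71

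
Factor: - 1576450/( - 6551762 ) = 5^2*  7^(-1 )*41^1 * 479^( - 1)*769^1*977^(-1 )  =  788225/3275881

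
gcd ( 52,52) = 52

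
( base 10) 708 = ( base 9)866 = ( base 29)oc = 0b1011000100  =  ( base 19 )1i5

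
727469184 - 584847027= 142622157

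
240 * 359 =86160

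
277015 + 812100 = 1089115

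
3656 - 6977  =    -  3321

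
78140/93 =840+20/93 = 840.22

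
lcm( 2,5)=10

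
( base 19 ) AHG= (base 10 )3949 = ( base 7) 14341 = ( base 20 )9h9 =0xF6D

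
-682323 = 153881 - 836204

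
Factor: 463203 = 3^2*13^1*37^1*107^1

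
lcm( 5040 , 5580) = 156240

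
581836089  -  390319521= 191516568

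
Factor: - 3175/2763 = -3^(- 2)*5^2*127^1*307^(-1 )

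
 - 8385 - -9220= 835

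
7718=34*227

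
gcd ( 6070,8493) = 1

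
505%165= 10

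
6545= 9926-3381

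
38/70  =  19/35 = 0.54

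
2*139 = 278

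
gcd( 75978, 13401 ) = 9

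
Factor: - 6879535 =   -  5^1  *13^1*109^1*971^1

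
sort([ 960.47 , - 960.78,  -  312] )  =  [ - 960.78, -312, 960.47 ] 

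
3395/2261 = 485/323 =1.50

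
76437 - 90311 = -13874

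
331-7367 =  - 7036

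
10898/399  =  10898/399 = 27.31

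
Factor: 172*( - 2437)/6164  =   - 104791/1541 = - 23^ ( - 1 )*43^1*67^( - 1)*2437^1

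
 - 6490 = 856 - 7346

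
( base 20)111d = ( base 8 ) 20361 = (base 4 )2003301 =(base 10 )8433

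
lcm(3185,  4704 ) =305760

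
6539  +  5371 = 11910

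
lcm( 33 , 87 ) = 957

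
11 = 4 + 7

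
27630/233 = 27630/233=118.58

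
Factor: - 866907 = -3^2 * 96323^1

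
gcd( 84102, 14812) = 2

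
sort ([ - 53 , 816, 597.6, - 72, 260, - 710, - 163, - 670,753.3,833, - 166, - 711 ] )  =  [ - 711, - 710,-670, - 166,-163, - 72,- 53, 260 , 597.6, 753.3,  816, 833]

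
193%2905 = 193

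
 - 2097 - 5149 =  - 7246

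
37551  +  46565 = 84116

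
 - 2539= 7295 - 9834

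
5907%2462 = 983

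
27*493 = 13311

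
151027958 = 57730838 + 93297120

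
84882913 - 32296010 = 52586903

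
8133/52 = 8133/52 = 156.40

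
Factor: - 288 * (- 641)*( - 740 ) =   -  2^7*3^2*5^1 * 37^1*641^1= - 136609920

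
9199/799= 11+410/799 = 11.51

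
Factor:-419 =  -419^1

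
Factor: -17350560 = -2^5*3^2*5^1*12049^1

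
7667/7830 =7667/7830 = 0.98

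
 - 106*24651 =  - 2613006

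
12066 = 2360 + 9706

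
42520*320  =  13606400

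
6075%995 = 105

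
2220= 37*60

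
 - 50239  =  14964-65203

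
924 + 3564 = 4488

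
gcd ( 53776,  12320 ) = 16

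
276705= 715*387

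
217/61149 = 217/61149 = 0.00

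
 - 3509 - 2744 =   -  6253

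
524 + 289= 813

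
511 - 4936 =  - 4425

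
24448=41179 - 16731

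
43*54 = 2322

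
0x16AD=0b1011010101101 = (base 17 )1318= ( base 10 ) 5805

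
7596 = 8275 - 679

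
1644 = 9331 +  - 7687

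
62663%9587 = 5141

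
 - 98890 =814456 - 913346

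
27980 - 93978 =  - 65998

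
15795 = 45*351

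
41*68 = 2788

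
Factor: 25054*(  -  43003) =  - 2^1*12527^1*43003^1 = - 1077397162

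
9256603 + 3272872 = 12529475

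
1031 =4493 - 3462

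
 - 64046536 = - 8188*7822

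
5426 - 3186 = 2240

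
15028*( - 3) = -45084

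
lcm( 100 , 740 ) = 3700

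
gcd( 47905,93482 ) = 1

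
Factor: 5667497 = 11^1 * 515227^1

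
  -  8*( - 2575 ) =20600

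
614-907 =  - 293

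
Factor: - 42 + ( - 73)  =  -115 = - 5^1*23^1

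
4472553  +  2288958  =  6761511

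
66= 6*11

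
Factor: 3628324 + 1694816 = 2^2 * 3^2 * 5^1 *29573^1 = 5323140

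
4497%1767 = 963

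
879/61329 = 293/20443 =0.01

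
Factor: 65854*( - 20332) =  - 2^3*13^1*17^1*19^1*23^1*1733^1 =-1338943528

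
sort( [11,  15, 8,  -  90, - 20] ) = [ - 90, - 20, 8, 11, 15]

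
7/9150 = 7/9150 = 0.00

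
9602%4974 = 4628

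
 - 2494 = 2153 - 4647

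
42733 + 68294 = 111027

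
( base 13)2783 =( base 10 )5684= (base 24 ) 9KK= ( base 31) 5SB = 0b1011000110100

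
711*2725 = 1937475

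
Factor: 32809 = 7^1 * 43^1*109^1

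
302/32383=302/32383 = 0.01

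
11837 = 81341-69504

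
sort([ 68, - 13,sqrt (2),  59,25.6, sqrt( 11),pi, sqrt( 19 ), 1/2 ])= [ - 13, 1/2,sqrt( 2),  pi,sqrt( 11 ), sqrt( 19),25.6, 59, 68]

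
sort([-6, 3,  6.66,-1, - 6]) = [ - 6, - 6,-1, 3, 6.66]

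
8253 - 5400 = 2853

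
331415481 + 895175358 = 1226590839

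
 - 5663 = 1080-6743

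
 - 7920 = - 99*80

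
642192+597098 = 1239290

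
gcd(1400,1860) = 20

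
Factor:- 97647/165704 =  - 2^ (-3 )*3^1*7^(-1)*11^1 = - 33/56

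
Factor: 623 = 7^1*89^1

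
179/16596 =179/16596 = 0.01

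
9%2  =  1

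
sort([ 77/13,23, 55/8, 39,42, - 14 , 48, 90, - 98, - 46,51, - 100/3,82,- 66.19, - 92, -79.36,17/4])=[ - 98, - 92 , - 79.36,-66.19 , - 46, - 100/3 , - 14,17/4,  77/13, 55/8,23 , 39, 42,  48, 51,82,90]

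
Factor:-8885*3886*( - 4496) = 155233886560=   2^5*5^1* 29^1 * 67^1*281^1*1777^1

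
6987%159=150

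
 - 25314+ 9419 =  - 15895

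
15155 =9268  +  5887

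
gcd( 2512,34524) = 4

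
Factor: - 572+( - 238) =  -810 = -2^1*3^4*5^1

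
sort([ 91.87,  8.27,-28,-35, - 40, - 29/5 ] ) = [-40 , - 35,-28, - 29/5,8.27, 91.87 ] 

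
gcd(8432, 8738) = 34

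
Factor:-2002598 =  - 2^1 * 13^1*77023^1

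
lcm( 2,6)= 6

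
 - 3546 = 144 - 3690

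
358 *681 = 243798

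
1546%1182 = 364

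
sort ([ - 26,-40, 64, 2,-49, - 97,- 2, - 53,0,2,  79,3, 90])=[ - 97, - 53, - 49,  -  40,-26 , - 2,0, 2,2,  3,64 , 79,90]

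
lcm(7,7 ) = 7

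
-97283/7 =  -13898+ 3/7= -13897.57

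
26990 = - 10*( - 2699)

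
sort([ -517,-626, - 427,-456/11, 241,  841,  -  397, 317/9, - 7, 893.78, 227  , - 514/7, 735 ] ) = [ - 626, - 517, - 427,- 397,-514/7, - 456/11, - 7, 317/9, 227, 241,735 , 841, 893.78]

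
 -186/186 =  - 1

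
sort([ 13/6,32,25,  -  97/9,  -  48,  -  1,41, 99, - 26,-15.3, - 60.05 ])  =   [  -  60.05, -48,  -  26, - 15.3,  -  97/9,-1,13/6,25,32,41,99 ] 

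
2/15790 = 1/7895  =  0.00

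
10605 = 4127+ 6478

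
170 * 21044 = 3577480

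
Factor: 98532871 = 541^1 * 182131^1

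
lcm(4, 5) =20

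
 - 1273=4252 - 5525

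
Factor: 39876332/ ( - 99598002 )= - 19938166/49799001 =-2^1*3^ ( - 1) * 7^( - 1)*17^(  -  1) * 107^1*93169^1*139493^ ( - 1)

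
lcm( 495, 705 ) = 23265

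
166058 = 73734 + 92324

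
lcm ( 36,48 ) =144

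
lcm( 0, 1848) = 0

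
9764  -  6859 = 2905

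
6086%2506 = 1074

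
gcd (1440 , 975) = 15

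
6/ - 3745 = -6/3745 = - 0.00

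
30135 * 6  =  180810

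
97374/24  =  4057 + 1/4 = 4057.25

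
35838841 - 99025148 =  - 63186307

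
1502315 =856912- - 645403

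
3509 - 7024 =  - 3515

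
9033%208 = 89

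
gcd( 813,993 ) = 3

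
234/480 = 39/80 =0.49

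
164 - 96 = 68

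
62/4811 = 62/4811 = 0.01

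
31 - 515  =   - 484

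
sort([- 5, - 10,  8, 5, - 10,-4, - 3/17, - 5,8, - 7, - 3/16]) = [ - 10, - 10,-7, -5, - 5, - 4, - 3/16, - 3/17,5,8,  8 ] 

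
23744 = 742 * 32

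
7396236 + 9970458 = 17366694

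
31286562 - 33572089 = - 2285527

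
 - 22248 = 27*( - 824)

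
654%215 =9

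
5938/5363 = 5938/5363 = 1.11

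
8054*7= 56378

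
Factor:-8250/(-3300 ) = 2^( - 1) *5^1 =5/2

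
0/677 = 0 = 0.00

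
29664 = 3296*9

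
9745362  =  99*98438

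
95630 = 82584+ 13046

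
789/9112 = 789/9112=0.09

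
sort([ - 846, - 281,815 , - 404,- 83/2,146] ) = [ - 846, - 404, - 281 , - 83/2,146, 815]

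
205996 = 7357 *28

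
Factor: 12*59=708 = 2^2*3^1*59^1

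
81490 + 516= 82006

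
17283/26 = 17283/26 = 664.73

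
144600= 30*4820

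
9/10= 9/10 = 0.90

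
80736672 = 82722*976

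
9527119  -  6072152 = 3454967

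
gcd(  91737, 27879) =3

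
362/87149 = 362/87149  =  0.00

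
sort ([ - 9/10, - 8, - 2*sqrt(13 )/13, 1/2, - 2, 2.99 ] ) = [ - 8, - 2, - 9/10, - 2* sqrt( 13 )/13,1/2,2.99]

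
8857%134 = 13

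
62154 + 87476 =149630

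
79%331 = 79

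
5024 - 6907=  - 1883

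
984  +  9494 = 10478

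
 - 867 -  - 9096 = 8229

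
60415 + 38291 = 98706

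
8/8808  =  1/1101= 0.00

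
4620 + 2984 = 7604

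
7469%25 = 19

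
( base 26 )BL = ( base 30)A7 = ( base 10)307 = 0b100110011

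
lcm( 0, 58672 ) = 0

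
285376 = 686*416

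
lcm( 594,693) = 4158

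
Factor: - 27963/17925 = -3^1*5^( - 2)*13^1 = - 39/25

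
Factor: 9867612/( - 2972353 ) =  - 2^2*3^1*19^1*107^( - 1)*113^1  *383^1*27779^(  -  1 ) 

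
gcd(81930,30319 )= 1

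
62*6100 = 378200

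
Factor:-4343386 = - 2^1*491^1*4423^1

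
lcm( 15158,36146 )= 469898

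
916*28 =25648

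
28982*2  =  57964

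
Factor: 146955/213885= 101/147 = 3^( - 1 ) * 7^( - 2)* 101^1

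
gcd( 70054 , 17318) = 2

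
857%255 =92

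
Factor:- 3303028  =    -  2^2*61^1 * 13537^1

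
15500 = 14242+1258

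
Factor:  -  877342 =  - 2^1*438671^1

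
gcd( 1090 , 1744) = 218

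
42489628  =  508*83641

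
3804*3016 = 11472864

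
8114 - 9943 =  - 1829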